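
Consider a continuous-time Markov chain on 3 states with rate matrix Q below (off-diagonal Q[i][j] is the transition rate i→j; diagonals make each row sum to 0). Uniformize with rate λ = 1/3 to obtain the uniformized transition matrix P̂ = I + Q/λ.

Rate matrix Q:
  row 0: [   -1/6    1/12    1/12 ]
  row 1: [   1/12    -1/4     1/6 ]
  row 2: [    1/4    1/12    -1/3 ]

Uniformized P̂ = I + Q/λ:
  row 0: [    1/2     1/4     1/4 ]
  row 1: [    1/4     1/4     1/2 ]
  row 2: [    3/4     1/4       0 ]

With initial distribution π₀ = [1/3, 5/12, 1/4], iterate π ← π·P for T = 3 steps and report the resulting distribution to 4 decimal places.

t=0: π = [0.3333, 0.4167, 0.2500]
t=1: π = [0.4583, 0.2500, 0.2917]
t=2: π = [0.5104, 0.2500, 0.2396]
t=3: π = [0.4974, 0.2500, 0.2526]

π = [0.4974, 0.2500, 0.2526]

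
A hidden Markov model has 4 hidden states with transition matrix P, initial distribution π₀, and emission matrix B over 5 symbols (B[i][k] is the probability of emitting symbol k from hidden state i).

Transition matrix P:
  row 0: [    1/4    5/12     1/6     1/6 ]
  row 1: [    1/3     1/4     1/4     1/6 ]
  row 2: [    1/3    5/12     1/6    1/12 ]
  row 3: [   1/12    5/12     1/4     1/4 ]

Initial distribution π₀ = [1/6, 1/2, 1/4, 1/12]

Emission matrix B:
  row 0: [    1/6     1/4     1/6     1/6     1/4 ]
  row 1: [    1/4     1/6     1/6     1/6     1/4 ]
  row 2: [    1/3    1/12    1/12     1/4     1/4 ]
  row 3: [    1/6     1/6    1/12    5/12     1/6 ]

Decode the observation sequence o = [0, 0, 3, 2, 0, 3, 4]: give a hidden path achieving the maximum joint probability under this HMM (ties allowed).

t=0: δ = [2.778e-02, 1.250e-01, 8.333e-02, 1.389e-02]  (obs o_0=0)
t=1: δ = [6.944e-03, 8.681e-03, 1.042e-02, 3.472e-03]  ψ = [1, 2, 1, 1]  (obs o_1=0)
t=2: δ = [5.787e-04, 7.234e-04, 5.425e-04, 6.028e-04]  ψ = [2, 2, 1, 1]  (obs o_2=3)
t=3: δ = [4.019e-05, 4.186e-05, 1.507e-05, 1.256e-05]  ψ = [1, 3, 1, 3]  (obs o_3=2)
t=4: δ = [2.326e-06, 4.186e-06, 3.489e-06, 1.163e-06]  ψ = [1, 0, 1, 1]  (obs o_4=0)
t=5: δ = [2.326e-07, 2.423e-07, 2.616e-07, 2.907e-07]  ψ = [1, 2, 1, 1]  (obs o_5=3)
t=6: δ = [2.180e-08, 3.028e-08, 1.817e-08, 1.211e-08]  ψ = [2, 3, 3, 3]  (obs o_6=4)
backtrack: best end state = 1; path = [1, 2, 1, 0, 1, 3, 1]

path = [1, 2, 1, 0, 1, 3, 1]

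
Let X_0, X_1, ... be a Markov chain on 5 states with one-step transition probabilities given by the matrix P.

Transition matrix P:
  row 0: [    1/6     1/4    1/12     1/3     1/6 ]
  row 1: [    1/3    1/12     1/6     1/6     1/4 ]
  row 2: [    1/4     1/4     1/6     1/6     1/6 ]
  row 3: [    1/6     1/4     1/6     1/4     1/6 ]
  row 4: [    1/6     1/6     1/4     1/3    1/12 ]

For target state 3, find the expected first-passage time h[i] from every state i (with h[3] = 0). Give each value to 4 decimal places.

h = [3.6194, 4.1876, 4.2775, 0.0000, 3.6770]

First-step conditioning: h[3] = 0; for i ≠ 3, h[i] = 1 + Σ_k P[i][k]·h[k].
  h[0] = 1 + 1/6·h[0] + 1/4·h[1] + 1/12·h[2] + 1/6·h[4]
  h[1] = 1 + 1/3·h[0] + 1/12·h[1] + 1/6·h[2] + 1/4·h[4]
  h[2] = 1 + 1/4·h[0] + 1/4·h[1] + 1/6·h[2] + 1/6·h[4]
  h[4] = 1 + 1/6·h[0] + 1/6·h[1] + 1/4·h[2] + 1/12·h[4]
Solving the 4×4 linear system over states ≠ 3 gives exactly h = [12078/3337, 13974/3337, 14274/3337, 0, 12270/3337] (h[3] = 0 is the target).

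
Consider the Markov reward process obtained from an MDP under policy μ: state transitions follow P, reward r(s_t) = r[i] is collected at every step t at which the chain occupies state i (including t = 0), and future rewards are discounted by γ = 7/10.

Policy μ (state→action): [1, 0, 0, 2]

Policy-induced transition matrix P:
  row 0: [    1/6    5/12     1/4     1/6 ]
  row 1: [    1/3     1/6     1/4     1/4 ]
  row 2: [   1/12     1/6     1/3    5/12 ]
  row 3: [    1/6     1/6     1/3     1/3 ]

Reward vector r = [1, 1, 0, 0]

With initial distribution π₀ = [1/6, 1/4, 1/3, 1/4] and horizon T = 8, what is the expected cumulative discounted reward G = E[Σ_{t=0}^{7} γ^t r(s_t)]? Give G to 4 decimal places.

G = 1.2479

t=0: π = [0.1667, 0.2500, 0.3333, 0.2500], E[r] = 0.4167, γ^t·E[r] = 0.416667, running G = 0.416667
t=1: π = [0.1806, 0.2083, 0.2986, 0.3125], E[r] = 0.3889, γ^t·E[r] = 0.272222, running G = 0.688889
t=2: π = [0.1765, 0.2118, 0.3009, 0.3108], E[r] = 0.3883, γ^t·E[r] = 0.190272, running G = 0.879161
t=3: π = [0.1769, 0.2108, 0.3010, 0.3113], E[r] = 0.3877, γ^t·E[r] = 0.132975, running G = 1.012136
t=4: π = [0.1767, 0.2109, 0.3010, 0.3114], E[r] = 0.3876, γ^t·E[r] = 0.093064, running G = 1.105201
t=5: π = [0.1767, 0.2108, 0.3010, 0.3114], E[r] = 0.3876, γ^t·E[r] = 0.065140, running G = 1.170340
t=6: π = [0.1767, 0.2108, 0.3010, 0.3114], E[r] = 0.3876, γ^t·E[r] = 0.045597, running G = 1.215938
t=7: π = [0.1767, 0.2108, 0.3010, 0.3114], E[r] = 0.3876, γ^t·E[r] = 0.031918, running G = 1.247856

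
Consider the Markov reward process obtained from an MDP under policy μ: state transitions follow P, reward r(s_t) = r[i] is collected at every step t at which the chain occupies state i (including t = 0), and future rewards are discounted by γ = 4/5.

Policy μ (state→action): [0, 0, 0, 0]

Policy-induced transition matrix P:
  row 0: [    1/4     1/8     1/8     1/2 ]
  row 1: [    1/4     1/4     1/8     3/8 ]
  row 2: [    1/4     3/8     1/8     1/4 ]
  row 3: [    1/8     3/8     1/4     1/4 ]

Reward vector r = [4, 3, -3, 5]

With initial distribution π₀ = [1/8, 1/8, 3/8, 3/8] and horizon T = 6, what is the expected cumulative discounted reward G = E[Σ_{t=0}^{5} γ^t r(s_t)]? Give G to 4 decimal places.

G = 9.3054

t=0: π = [0.1250, 0.1250, 0.3750, 0.3750], E[r] = 1.6250, γ^t·E[r] = 1.625000, running G = 1.625000
t=1: π = [0.2031, 0.3281, 0.1719, 0.2969], E[r] = 2.7656, γ^t·E[r] = 2.212500, running G = 3.837500
t=2: π = [0.2129, 0.2832, 0.1621, 0.3418], E[r] = 2.9238, γ^t·E[r] = 1.871250, running G = 5.708750
t=3: π = [0.2073, 0.2864, 0.1677, 0.3386], E[r] = 2.8782, γ^t·E[r] = 1.473625, running G = 7.182375
t=4: π = [0.2077, 0.2874, 0.1673, 0.3376], E[r] = 2.8789, γ^t·E[r] = 1.179213, running G = 8.361588
t=5: π = [0.2078, 0.2872, 0.1672, 0.3378], E[r] = 2.8803, γ^t·E[r] = 0.943806, running G = 9.305394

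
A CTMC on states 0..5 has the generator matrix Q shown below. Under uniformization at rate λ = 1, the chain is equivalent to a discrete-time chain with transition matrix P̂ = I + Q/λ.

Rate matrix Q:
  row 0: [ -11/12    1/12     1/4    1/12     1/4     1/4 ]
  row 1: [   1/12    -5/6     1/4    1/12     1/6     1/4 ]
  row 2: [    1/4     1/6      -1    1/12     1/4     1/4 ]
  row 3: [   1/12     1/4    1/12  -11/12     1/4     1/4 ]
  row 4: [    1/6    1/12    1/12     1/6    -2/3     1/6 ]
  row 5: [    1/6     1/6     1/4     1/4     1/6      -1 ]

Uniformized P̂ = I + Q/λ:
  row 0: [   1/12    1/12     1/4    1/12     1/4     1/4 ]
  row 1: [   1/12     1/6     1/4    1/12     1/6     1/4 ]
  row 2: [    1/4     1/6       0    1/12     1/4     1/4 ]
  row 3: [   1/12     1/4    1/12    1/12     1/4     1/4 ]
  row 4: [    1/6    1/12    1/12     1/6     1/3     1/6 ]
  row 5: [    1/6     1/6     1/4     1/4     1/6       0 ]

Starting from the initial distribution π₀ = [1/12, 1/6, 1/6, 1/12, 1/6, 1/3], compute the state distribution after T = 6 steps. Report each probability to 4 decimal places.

π = [0.1439, 0.1457, 0.1497, 0.1342, 0.2428, 0.1839]

t=0: π = [0.0833, 0.1667, 0.1667, 0.0833, 0.1667, 0.3333]
t=1: π = [0.1528, 0.1528, 0.1667, 0.1528, 0.2222, 0.1528]
t=2: π = [0.1424, 0.1481, 0.1458, 0.1273, 0.2431, 0.1933]
t=3: π = [0.1440, 0.1452, 0.1518, 0.1358, 0.2418, 0.1814]
t=4: π = [0.1439, 0.1458, 0.1491, 0.1337, 0.2429, 0.1845]
t=5: π = [0.1438, 0.1456, 0.1499, 0.1343, 0.2427, 0.1836]
t=6: π = [0.1439, 0.1457, 0.1497, 0.1342, 0.2428, 0.1839]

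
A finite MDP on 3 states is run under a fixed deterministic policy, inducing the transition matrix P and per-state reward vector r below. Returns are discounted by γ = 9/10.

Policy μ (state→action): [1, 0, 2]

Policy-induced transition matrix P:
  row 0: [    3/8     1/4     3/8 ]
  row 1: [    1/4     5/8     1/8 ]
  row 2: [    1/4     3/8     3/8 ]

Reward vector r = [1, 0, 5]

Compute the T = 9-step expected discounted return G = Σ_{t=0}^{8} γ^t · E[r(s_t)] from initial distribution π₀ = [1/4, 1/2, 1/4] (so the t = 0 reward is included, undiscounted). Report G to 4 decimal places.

G = 9.5966

t=0: π = [0.2500, 0.5000, 0.2500], E[r] = 1.5000, γ^t·E[r] = 1.500000, running G = 1.500000
t=1: π = [0.2813, 0.4688, 0.2500], E[r] = 1.5313, γ^t·E[r] = 1.378125, running G = 2.878125
t=2: π = [0.2852, 0.4570, 0.2578], E[r] = 1.5742, γ^t·E[r] = 1.275117, running G = 4.153242
t=3: π = [0.2856, 0.4536, 0.2607], E[r] = 1.5894, γ^t·E[r] = 1.158640, running G = 5.311882
t=4: π = [0.2857, 0.4527, 0.2616], E[r] = 1.5937, γ^t·E[r] = 1.045619, running G = 6.357502
t=5: π = [0.2857, 0.4525, 0.2618], E[r] = 1.5948, γ^t·E[r] = 0.941738, running G = 7.299239
t=6: π = [0.2857, 0.4524, 0.2619], E[r] = 1.5951, γ^t·E[r] = 0.847722, running G = 8.146961
t=7: π = [0.2857, 0.4524, 0.2619], E[r] = 1.5952, γ^t·E[r] = 0.762985, running G = 8.909946
t=8: π = [0.2857, 0.4524, 0.2619], E[r] = 1.5952, γ^t·E[r] = 0.686695, running G = 9.596641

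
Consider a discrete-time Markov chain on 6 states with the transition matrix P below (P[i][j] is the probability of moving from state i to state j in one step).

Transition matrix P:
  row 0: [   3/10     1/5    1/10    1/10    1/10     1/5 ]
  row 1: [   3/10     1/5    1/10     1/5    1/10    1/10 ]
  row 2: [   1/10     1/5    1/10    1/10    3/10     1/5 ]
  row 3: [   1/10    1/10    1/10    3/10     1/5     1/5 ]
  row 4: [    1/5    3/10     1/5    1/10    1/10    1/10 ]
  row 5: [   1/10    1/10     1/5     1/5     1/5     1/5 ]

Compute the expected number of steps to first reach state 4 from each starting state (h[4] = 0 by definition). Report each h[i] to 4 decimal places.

First-step conditioning: h[4] = 0; for i ≠ 4, h[i] = 1 + Σ_k P[i][k]·h[k].
  h[0] = 1 + 3/10·h[0] + 1/5·h[1] + 1/10·h[2] + 1/10·h[3] + 1/5·h[5]
  h[1] = 1 + 3/10·h[0] + 1/5·h[1] + 1/10·h[2] + 1/5·h[3] + 1/10·h[5]
  h[2] = 1 + 1/10·h[0] + 1/5·h[1] + 1/10·h[2] + 1/10·h[3] + 1/5·h[5]
  h[3] = 1 + 1/10·h[0] + 1/10·h[1] + 1/10·h[2] + 3/10·h[3] + 1/5·h[5]
  h[5] = 1 + 1/10·h[0] + 1/10·h[1] + 1/5·h[2] + 1/5·h[3] + 1/5·h[5]
Solving the 5×5 linear system over states ≠ 4 gives exactly h = [4450/707, 13360/2121, 3560/707, 11680/2121, 0, 3860/707] (h[4] = 0 is the target).

h = [6.2942, 6.2989, 5.0354, 5.5068, 0.0000, 5.4597]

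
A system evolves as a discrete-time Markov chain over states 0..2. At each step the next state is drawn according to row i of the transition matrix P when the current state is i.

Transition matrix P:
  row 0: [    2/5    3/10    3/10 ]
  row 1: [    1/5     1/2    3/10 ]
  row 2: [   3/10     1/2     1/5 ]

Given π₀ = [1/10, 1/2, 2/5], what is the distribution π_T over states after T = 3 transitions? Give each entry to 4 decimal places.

t=0: π = [0.1000, 0.5000, 0.4000]
t=1: π = [0.2600, 0.4800, 0.2600]
t=2: π = [0.2780, 0.4480, 0.2740]
t=3: π = [0.2830, 0.4444, 0.2726]

π = [0.2830, 0.4444, 0.2726]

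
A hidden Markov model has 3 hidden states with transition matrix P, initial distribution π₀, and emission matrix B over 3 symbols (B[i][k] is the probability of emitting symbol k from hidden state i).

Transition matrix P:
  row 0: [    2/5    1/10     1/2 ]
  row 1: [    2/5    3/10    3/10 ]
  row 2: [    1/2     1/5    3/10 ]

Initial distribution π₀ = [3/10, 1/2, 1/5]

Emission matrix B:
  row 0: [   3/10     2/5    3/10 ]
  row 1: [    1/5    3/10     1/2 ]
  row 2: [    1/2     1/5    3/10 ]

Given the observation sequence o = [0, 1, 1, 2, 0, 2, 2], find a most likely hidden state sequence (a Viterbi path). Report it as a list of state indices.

path = [2, 0, 0, 0, 2, 0, 2]

t=0: δ = [9.000e-02, 1.000e-01, 1.000e-01]  (obs o_0=0)
t=1: δ = [2.000e-02, 9.000e-03, 9.000e-03]  ψ = [2, 1, 0]  (obs o_1=1)
t=2: δ = [3.200e-03, 8.100e-04, 2.000e-03]  ψ = [0, 1, 0]  (obs o_2=1)
t=3: δ = [3.840e-04, 2.000e-04, 4.800e-04]  ψ = [0, 2, 0]  (obs o_3=2)
t=4: δ = [7.200e-05, 1.920e-05, 9.600e-05]  ψ = [2, 2, 0]  (obs o_4=0)
t=5: δ = [1.440e-05, 9.600e-06, 1.080e-05]  ψ = [2, 2, 0]  (obs o_5=2)
t=6: δ = [1.728e-06, 1.440e-06, 2.160e-06]  ψ = [0, 1, 0]  (obs o_6=2)
backtrack: best end state = 2; path = [2, 0, 0, 0, 2, 0, 2]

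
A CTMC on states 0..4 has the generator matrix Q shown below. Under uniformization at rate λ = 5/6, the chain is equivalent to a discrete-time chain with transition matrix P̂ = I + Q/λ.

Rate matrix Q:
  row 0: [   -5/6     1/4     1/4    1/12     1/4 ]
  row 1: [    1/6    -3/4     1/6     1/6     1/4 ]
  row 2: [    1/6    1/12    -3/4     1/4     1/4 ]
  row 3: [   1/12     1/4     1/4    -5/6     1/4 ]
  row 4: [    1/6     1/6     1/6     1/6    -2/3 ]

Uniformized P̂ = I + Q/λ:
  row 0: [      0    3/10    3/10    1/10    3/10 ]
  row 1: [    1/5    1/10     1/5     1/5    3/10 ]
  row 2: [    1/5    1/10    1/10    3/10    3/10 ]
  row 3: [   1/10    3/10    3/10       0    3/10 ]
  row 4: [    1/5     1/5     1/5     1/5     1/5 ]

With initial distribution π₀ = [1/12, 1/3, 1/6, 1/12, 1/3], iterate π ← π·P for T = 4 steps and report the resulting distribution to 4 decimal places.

π = [0.1517, 0.1930, 0.2119, 0.1706, 0.2727]

t=0: π = [0.0833, 0.3333, 0.1667, 0.0833, 0.3333]
t=1: π = [0.1750, 0.1667, 0.2000, 0.1917, 0.2667]
t=2: π = [0.1458, 0.2000, 0.2167, 0.1642, 0.2733]
t=3: π = [0.1544, 0.1893, 0.2093, 0.1743, 0.2727]
t=4: π = [0.1517, 0.1930, 0.2119, 0.1706, 0.2727]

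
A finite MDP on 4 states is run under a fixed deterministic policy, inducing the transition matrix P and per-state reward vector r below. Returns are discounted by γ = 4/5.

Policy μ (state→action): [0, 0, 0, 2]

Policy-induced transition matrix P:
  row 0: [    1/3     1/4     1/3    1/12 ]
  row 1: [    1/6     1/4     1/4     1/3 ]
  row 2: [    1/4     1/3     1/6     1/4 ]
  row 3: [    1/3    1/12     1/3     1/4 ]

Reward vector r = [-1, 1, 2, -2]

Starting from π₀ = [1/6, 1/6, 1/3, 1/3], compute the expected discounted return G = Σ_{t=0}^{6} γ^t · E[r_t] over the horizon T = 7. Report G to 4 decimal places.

t=0: π = [0.1667, 0.1667, 0.3333, 0.3333], E[r] = 0.0000, γ^t·E[r] = 0.000000, running G = 0.000000
t=1: π = [0.2778, 0.2222, 0.2639, 0.2361], E[r] = 0.0000, γ^t·E[r] = 0.000000, running G = 0.000000
t=2: π = [0.2743, 0.2326, 0.2708, 0.2222], E[r] = 0.0556, γ^t·E[r] = 0.035556, running G = 0.035556
t=3: π = [0.2720, 0.2355, 0.2688, 0.2237], E[r] = 0.0538, γ^t·E[r] = 0.027556, running G = 0.063111
t=4: π = [0.2717, 0.2351, 0.2689, 0.2243], E[r] = 0.0527, γ^t·E[r] = 0.021570, running G = 0.084681
t=5: π = [0.2717, 0.2350, 0.2689, 0.2243], E[r] = 0.0525, γ^t·E[r] = 0.017205, running G = 0.101886
t=6: π = [0.2718, 0.2350, 0.2689, 0.2243], E[r] = 0.0525, γ^t·E[r] = 0.013772, running G = 0.115658

G = 0.1157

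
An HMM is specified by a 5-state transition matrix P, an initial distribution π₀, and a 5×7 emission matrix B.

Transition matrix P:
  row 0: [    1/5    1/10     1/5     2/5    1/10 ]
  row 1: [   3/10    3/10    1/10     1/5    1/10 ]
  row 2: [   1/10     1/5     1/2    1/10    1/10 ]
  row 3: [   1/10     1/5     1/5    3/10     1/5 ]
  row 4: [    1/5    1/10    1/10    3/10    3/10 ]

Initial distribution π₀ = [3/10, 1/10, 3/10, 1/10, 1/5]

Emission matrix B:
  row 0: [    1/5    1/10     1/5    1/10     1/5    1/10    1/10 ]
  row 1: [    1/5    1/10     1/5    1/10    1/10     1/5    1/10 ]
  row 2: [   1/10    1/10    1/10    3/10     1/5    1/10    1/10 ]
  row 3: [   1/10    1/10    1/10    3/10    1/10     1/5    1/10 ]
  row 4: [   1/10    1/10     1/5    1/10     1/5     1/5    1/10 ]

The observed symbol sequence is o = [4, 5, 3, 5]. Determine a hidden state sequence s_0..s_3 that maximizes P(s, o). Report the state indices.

t=0: δ = [6.000e-02, 1.000e-02, 6.000e-02, 1.000e-02, 4.000e-02]  (obs o_0=4)
t=1: δ = [1.200e-03, 2.400e-03, 3.000e-03, 4.800e-03, 2.400e-03]  ψ = [0, 2, 2, 0, 4]  (obs o_1=5)
t=2: δ = [7.200e-05, 9.600e-05, 4.500e-04, 4.320e-04, 9.600e-05]  ψ = [1, 3, 2, 3, 3]  (obs o_2=3)
t=3: δ = [4.500e-06, 1.800e-05, 2.250e-05, 2.592e-05, 1.728e-05]  ψ = [2, 2, 2, 3, 3]  (obs o_3=5)
backtrack: best end state = 3; path = [0, 3, 3, 3]

path = [0, 3, 3, 3]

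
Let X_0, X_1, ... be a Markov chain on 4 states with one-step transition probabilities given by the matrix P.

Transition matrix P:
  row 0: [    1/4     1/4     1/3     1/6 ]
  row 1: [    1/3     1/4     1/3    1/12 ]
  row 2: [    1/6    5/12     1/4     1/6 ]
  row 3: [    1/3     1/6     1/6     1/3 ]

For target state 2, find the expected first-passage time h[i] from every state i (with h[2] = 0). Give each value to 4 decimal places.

h = [3.2903, 3.2350, 0.0000, 3.9539]

First-step conditioning: h[2] = 0; for i ≠ 2, h[i] = 1 + Σ_k P[i][k]·h[k].
  h[0] = 1 + 1/4·h[0] + 1/4·h[1] + 1/6·h[3]
  h[1] = 1 + 1/3·h[0] + 1/4·h[1] + 1/12·h[3]
  h[3] = 1 + 1/3·h[0] + 1/6·h[1] + 1/3·h[3]
Solving the 3×3 linear system over states ≠ 2 gives exactly h = [102/31, 702/217, 0, 858/217] (h[2] = 0 is the target).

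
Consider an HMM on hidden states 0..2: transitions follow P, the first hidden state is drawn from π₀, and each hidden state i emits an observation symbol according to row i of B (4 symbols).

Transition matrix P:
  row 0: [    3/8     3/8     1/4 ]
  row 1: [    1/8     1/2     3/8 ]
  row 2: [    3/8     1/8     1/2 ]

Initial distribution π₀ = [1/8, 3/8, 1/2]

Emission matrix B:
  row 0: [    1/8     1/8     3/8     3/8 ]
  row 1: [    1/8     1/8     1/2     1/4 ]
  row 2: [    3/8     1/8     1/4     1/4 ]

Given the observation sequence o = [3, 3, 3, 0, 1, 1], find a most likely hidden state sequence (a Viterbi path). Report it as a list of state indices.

path = [2, 2, 2, 2, 2, 2]

t=0: δ = [4.688e-02, 9.375e-02, 1.250e-01]  (obs o_0=3)
t=1: δ = [1.758e-02, 1.172e-02, 1.562e-02]  ψ = [2, 1, 2]  (obs o_1=3)
t=2: δ = [2.472e-03, 1.648e-03, 1.953e-03]  ψ = [0, 0, 2]  (obs o_2=3)
t=3: δ = [1.159e-04, 1.159e-04, 3.662e-04]  ψ = [0, 0, 2]  (obs o_3=0)
t=4: δ = [1.717e-05, 7.242e-06, 2.289e-05]  ψ = [2, 1, 2]  (obs o_4=1)
t=5: δ = [1.073e-06, 8.047e-07, 1.431e-06]  ψ = [2, 0, 2]  (obs o_5=1)
backtrack: best end state = 2; path = [2, 2, 2, 2, 2, 2]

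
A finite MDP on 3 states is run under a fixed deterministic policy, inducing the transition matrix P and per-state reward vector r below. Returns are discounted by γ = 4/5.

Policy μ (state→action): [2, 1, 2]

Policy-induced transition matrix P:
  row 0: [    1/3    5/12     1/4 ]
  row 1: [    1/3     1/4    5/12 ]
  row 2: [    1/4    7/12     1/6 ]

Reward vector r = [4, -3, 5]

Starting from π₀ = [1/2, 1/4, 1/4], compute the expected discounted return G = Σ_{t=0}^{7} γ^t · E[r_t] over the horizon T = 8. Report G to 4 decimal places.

t=0: π = [0.5000, 0.2500, 0.2500], E[r] = 2.5000, γ^t·E[r] = 2.500000, running G = 2.500000
t=1: π = [0.3125, 0.4167, 0.2708], E[r] = 1.3542, γ^t·E[r] = 1.083333, running G = 3.583333
t=2: π = [0.3108, 0.3924, 0.2969], E[r] = 1.5503, γ^t·E[r] = 0.992222, running G = 4.575556
t=3: π = [0.3086, 0.4008, 0.2907], E[r] = 1.4854, γ^t·E[r] = 0.760519, running G = 5.336074
t=4: π = [0.3091, 0.3983, 0.2926], E[r] = 1.5044, γ^t·E[r] = 0.616183, running G = 5.952257
t=5: π = [0.3090, 0.3990, 0.2920], E[r] = 1.4987, γ^t·E[r] = 0.491097, running G = 6.443354
t=6: π = [0.3090, 0.3988, 0.2922], E[r] = 1.5004, γ^t·E[r] = 0.393316, running G = 6.836670
t=7: π = [0.3090, 0.3989, 0.2921], E[r] = 1.4999, γ^t·E[r] = 0.314549, running G = 7.151219

G = 7.1512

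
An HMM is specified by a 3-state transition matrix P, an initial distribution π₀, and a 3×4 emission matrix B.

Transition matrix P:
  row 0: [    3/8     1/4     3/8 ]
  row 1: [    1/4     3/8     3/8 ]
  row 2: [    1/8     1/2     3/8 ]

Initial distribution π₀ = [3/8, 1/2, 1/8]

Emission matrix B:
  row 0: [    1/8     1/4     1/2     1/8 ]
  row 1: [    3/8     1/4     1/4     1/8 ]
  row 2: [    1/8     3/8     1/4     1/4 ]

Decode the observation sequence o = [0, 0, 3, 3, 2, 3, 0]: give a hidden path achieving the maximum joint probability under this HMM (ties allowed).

path = [1, 1, 2, 2, 1, 2, 1]

t=0: δ = [4.688e-02, 1.875e-01, 1.562e-02]  (obs o_0=0)
t=1: δ = [5.859e-03, 2.637e-02, 8.789e-03]  ψ = [1, 1, 1]  (obs o_1=0)
t=2: δ = [8.240e-04, 1.236e-03, 2.472e-03]  ψ = [1, 1, 1]  (obs o_2=3)
t=3: δ = [3.862e-05, 1.545e-04, 2.317e-04]  ψ = [0, 2, 2]  (obs o_3=3)
t=4: δ = [1.931e-05, 2.897e-05, 2.173e-05]  ψ = [1, 2, 2]  (obs o_4=2)
t=5: δ = [9.052e-07, 1.358e-06, 2.716e-06]  ψ = [0, 1, 1]  (obs o_5=3)
t=6: δ = [4.243e-08, 5.092e-07, 1.273e-07]  ψ = [0, 2, 2]  (obs o_6=0)
backtrack: best end state = 1; path = [1, 1, 2, 2, 1, 2, 1]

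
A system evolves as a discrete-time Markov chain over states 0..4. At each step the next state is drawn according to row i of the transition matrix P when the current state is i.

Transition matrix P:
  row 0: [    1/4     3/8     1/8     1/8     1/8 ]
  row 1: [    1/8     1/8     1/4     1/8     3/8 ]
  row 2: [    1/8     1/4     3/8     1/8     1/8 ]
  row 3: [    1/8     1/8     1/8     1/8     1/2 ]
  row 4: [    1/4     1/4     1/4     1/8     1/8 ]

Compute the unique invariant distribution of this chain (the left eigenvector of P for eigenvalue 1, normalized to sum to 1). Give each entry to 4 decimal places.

Balance equations π_j = Σ_i π_i·P[i][j]:
  π_0 = 1/4·π_0 + 1/8·π_1 + 1/8·π_2 + 1/8·π_3 + 1/4·π_4
  π_1 = 3/8·π_0 + 1/8·π_1 + 1/4·π_2 + 1/8·π_3 + 1/4·π_4
  π_2 = 1/8·π_0 + 1/4·π_1 + 3/8·π_2 + 1/8·π_3 + 1/4·π_4
  π_3 = 1/8·π_0 + 1/8·π_1 + 1/8·π_2 + 1/8·π_3 + 1/8·π_4
  normalize: π_0 + π_1 + π_2 + π_3 + π_4 = 1
Solving the linear system gives exactly π = [705/4016, 915/4016, 975/4016, 1/8, 919/4016].

π = [0.1755, 0.2278, 0.2428, 0.1250, 0.2288]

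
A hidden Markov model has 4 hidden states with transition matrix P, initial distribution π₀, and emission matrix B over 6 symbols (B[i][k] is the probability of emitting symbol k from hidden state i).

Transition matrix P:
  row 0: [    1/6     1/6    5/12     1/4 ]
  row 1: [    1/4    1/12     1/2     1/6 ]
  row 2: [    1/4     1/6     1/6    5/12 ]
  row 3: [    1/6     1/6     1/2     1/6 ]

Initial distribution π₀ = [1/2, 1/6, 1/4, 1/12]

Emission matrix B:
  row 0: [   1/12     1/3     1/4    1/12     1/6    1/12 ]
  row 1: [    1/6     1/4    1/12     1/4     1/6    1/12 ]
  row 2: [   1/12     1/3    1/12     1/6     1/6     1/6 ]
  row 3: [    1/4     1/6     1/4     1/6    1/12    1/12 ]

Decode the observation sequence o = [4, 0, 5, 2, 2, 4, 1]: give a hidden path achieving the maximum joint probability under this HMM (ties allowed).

path = [0, 3, 2, 3, 3, 2, 0]

t=0: δ = [8.333e-02, 2.778e-02, 4.167e-02, 6.944e-03]  (obs o_0=4)
t=1: δ = [1.157e-03, 2.315e-03, 2.894e-03, 5.208e-03]  ψ = [0, 0, 0, 0]  (obs o_1=0)
t=2: δ = [7.234e-05, 7.234e-05, 4.340e-04, 1.005e-04]  ψ = [3, 3, 3, 2]  (obs o_2=5)
t=3: δ = [2.713e-05, 6.028e-06, 6.028e-06, 4.521e-05]  ψ = [2, 2, 2, 2]  (obs o_3=2)
t=4: δ = [1.884e-06, 6.279e-07, 1.884e-06, 1.884e-06]  ψ = [3, 3, 3, 3]  (obs o_4=2)
t=5: δ = [7.849e-08, 5.233e-08, 1.570e-07, 6.541e-08]  ψ = [2, 0, 3, 2]  (obs o_5=4)
t=6: δ = [1.308e-08, 6.541e-09, 1.090e-08, 1.090e-08]  ψ = [2, 2, 0, 2]  (obs o_6=1)
backtrack: best end state = 0; path = [0, 3, 2, 3, 3, 2, 0]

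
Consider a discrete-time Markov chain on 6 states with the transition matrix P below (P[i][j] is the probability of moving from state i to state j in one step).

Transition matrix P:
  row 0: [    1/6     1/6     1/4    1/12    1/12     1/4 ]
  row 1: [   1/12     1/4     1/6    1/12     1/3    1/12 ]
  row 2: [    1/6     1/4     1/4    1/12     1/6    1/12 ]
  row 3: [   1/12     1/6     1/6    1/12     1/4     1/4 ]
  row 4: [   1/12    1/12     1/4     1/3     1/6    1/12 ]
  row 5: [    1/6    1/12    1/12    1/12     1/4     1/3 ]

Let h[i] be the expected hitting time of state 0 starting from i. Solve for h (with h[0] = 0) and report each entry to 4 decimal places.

h = [0.0000, 9.0000, 8.1978, 8.8571, 8.9121, 8.0989]

First-step conditioning: h[0] = 0; for i ≠ 0, h[i] = 1 + Σ_k P[i][k]·h[k].
  h[1] = 1 + 1/4·h[1] + 1/6·h[2] + 1/12·h[3] + 1/3·h[4] + 1/12·h[5]
  h[2] = 1 + 1/4·h[1] + 1/4·h[2] + 1/12·h[3] + 1/6·h[4] + 1/12·h[5]
  h[3] = 1 + 1/6·h[1] + 1/6·h[2] + 1/12·h[3] + 1/4·h[4] + 1/4·h[5]
  h[4] = 1 + 1/12·h[1] + 1/4·h[2] + 1/3·h[3] + 1/6·h[4] + 1/12·h[5]
  h[5] = 1 + 1/12·h[1] + 1/12·h[2] + 1/12·h[3] + 1/4·h[4] + 1/3·h[5]
Solving the 5×5 linear system over states ≠ 0 gives exactly h = [0, 9, 746/91, 62/7, 811/91, 737/91] (h[0] = 0 is the target).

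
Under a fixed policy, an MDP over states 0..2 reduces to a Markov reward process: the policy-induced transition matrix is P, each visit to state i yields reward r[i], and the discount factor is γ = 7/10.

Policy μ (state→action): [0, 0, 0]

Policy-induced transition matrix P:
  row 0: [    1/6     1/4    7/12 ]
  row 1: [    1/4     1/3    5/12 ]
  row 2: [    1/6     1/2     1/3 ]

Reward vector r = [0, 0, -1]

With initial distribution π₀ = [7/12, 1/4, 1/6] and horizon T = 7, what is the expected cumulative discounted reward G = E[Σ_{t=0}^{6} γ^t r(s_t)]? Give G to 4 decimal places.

G = -1.0764

t=0: π = [0.5833, 0.2500, 0.1667], E[r] = -0.1667, γ^t·E[r] = -0.166667, running G = -0.166667
t=1: π = [0.1875, 0.3125, 0.5000], E[r] = -0.5000, γ^t·E[r] = -0.350000, running G = -0.516667
t=2: π = [0.1927, 0.4010, 0.4063], E[r] = -0.4063, γ^t·E[r] = -0.199063, running G = -0.715729
t=3: π = [0.2001, 0.3850, 0.4149], E[r] = -0.4149, γ^t·E[r] = -0.142321, running G = -0.858050
t=4: π = [0.1987, 0.3858, 0.4154], E[r] = -0.4154, γ^t·E[r] = -0.099746, running G = -0.957797
t=5: π = [0.1988, 0.3860, 0.4152], E[r] = -0.4152, γ^t·E[r] = -0.069778, running G = -1.027575
t=6: π = [0.1988, 0.3860, 0.4152], E[r] = -0.4152, γ^t·E[r] = -0.048848, running G = -1.076423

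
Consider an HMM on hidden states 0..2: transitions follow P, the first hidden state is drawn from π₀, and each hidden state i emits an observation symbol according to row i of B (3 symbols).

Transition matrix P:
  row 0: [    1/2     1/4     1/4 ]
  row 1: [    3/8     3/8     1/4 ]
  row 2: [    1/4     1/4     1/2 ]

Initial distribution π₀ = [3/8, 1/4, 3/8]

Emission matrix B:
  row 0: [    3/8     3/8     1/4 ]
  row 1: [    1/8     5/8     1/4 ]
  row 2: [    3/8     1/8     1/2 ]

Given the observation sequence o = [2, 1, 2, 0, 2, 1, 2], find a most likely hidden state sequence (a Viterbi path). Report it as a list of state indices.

path = [2, 1, 2, 2, 2, 1, 2]

t=0: δ = [9.375e-02, 6.250e-02, 1.875e-01]  (obs o_0=2)
t=1: δ = [1.758e-02, 2.930e-02, 1.172e-02]  ψ = [0, 2, 2]  (obs o_1=1)
t=2: δ = [2.747e-03, 2.747e-03, 3.662e-03]  ψ = [1, 1, 1]  (obs o_2=2)
t=3: δ = [5.150e-04, 1.287e-04, 6.866e-04]  ψ = [0, 1, 2]  (obs o_3=0)
t=4: δ = [6.437e-05, 4.292e-05, 1.717e-04]  ψ = [0, 2, 2]  (obs o_4=2)
t=5: δ = [1.609e-05, 2.682e-05, 1.073e-05]  ψ = [2, 2, 2]  (obs o_5=1)
t=6: δ = [2.515e-06, 2.515e-06, 3.353e-06]  ψ = [1, 1, 1]  (obs o_6=2)
backtrack: best end state = 2; path = [2, 1, 2, 2, 2, 1, 2]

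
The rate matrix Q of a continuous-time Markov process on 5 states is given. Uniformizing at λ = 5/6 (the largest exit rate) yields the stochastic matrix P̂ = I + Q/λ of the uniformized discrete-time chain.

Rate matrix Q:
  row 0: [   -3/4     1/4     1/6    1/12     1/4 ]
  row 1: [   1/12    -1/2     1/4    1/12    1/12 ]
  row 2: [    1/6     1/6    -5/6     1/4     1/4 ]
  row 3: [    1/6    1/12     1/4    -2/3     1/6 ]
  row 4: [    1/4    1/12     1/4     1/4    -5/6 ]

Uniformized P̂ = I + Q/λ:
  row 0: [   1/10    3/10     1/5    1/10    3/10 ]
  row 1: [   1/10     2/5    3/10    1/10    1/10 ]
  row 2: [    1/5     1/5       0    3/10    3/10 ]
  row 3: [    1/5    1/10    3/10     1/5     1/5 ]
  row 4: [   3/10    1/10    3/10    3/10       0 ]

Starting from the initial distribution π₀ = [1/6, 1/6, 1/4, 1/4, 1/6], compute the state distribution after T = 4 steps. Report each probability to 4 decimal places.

t=0: π = [0.1667, 0.1667, 0.2500, 0.2500, 0.1667]
t=1: π = [0.1833, 0.2083, 0.2083, 0.2083, 0.1917]
t=2: π = [0.1800, 0.2200, 0.2192, 0.2008, 0.1800]
t=3: π = [0.1780, 0.2239, 0.2163, 0.1999, 0.1819]
t=4: π = [0.1780, 0.2244, 0.2173, 0.1996, 0.1807]

π = [0.1780, 0.2244, 0.2173, 0.1996, 0.1807]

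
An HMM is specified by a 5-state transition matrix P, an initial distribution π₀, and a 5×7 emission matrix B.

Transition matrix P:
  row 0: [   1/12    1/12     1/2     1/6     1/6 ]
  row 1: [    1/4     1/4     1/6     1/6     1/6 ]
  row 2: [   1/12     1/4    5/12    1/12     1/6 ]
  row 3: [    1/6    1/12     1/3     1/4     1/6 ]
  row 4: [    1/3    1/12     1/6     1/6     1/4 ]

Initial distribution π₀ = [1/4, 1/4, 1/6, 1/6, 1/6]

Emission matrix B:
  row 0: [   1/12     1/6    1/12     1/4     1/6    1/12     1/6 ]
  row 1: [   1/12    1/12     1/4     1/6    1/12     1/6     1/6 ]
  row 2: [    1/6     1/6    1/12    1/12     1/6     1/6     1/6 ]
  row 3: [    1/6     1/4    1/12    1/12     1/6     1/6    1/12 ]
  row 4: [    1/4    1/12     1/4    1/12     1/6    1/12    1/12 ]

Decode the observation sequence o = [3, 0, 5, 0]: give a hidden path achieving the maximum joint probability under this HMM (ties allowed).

path = [0, 2, 2, 2]

t=0: δ = [6.250e-02, 4.167e-02, 1.389e-02, 1.389e-02, 1.389e-02]  (obs o_0=3)
t=1: δ = [8.681e-04, 8.681e-04, 5.208e-03, 1.736e-03, 2.604e-03]  ψ = [1, 1, 0, 0, 0]  (obs o_1=0)
t=2: δ = [7.234e-05, 2.170e-04, 3.617e-04, 7.234e-05, 7.234e-05]  ψ = [4, 2, 2, 2, 2]  (obs o_2=5)
t=3: δ = [4.521e-06, 7.535e-06, 2.512e-05, 6.028e-06, 1.507e-05]  ψ = [1, 2, 2, 1, 2]  (obs o_3=0)
backtrack: best end state = 2; path = [0, 2, 2, 2]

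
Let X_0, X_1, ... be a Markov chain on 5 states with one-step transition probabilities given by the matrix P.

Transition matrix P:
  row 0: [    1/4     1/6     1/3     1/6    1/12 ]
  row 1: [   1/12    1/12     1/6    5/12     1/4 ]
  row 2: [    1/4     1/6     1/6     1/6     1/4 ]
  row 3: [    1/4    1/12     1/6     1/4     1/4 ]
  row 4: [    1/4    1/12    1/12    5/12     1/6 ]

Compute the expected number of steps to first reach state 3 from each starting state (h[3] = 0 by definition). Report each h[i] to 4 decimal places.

First-step conditioning: h[3] = 0; for i ≠ 3, h[i] = 1 + Σ_k P[i][k]·h[k].
  h[0] = 1 + 1/4·h[0] + 1/6·h[1] + 1/3·h[2] + 1/12·h[4]
  h[1] = 1 + 1/12·h[0] + 1/12·h[1] + 1/6·h[2] + 1/4·h[4]
  h[2] = 1 + 1/4·h[0] + 1/6·h[1] + 1/6·h[2] + 1/4·h[4]
  h[4] = 1 + 1/4·h[0] + 1/12·h[1] + 1/12·h[2] + 1/6·h[4]
Solving the 4×4 linear system over states ≠ 3 gives exactly h = [3156/763, 2328/763, 3048/763, 0, 2400/763] (h[3] = 0 is the target).

h = [4.1363, 3.0511, 3.9948, 0.0000, 3.1455]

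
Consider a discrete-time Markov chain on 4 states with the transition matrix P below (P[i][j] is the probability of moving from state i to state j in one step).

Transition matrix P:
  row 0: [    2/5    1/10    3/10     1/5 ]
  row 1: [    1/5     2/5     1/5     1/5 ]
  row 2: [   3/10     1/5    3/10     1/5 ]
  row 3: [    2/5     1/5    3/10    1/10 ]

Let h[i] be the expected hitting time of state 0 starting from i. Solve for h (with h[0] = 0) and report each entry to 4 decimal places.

First-step conditioning: h[0] = 0; for i ≠ 0, h[i] = 1 + Σ_k P[i][k]·h[k].
  h[1] = 1 + 2/5·h[1] + 1/5·h[2] + 1/5·h[3]
  h[2] = 1 + 1/5·h[1] + 3/10·h[2] + 1/5·h[3]
  h[3] = 1 + 1/5·h[1] + 3/10·h[2] + 1/10·h[3]
Solving the 3×3 linear system over states ≠ 0 gives exactly h = [0, 165/43, 440/129, 400/129] (h[0] = 0 is the target).

h = [0.0000, 3.8372, 3.4109, 3.1008]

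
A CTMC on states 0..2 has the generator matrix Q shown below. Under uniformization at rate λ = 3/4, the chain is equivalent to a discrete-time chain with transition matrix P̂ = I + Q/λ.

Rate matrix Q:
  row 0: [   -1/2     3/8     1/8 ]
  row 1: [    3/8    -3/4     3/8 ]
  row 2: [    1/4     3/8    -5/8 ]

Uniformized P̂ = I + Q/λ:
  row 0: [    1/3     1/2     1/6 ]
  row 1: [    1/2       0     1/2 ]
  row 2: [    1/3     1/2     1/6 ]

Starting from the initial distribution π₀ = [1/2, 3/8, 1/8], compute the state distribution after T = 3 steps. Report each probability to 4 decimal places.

π = [0.3906, 0.3281, 0.2813]

t=0: π = [0.5000, 0.3750, 0.1250]
t=1: π = [0.3958, 0.3125, 0.2917]
t=2: π = [0.3854, 0.3438, 0.2708]
t=3: π = [0.3906, 0.3281, 0.2813]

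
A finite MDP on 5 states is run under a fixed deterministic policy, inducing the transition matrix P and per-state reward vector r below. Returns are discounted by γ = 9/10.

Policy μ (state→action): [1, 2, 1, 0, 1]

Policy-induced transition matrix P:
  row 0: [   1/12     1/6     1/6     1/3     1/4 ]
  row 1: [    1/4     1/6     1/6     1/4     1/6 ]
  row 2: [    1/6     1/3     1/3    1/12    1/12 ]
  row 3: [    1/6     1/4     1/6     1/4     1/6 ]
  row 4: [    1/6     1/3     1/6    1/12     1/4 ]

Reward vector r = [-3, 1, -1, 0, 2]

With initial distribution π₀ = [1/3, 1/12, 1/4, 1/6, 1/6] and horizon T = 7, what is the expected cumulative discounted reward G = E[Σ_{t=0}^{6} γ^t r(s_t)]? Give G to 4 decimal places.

t=0: π = [0.3333, 0.0833, 0.2500, 0.1667, 0.1667], E[r] = -0.8333, γ^t·E[r] = -0.833333, running G = -0.833333
t=1: π = [0.1458, 0.2500, 0.2083, 0.2083, 0.1875], E[r] = -0.0208, γ^t·E[r] = -0.018750, running G = -0.852083
t=2: π = [0.1753, 0.2500, 0.2014, 0.1962, 0.1771], E[r] = -0.1233, γ^t·E[r] = -0.099844, running G = -0.951927
t=3: π = [0.1729, 0.2461, 0.2002, 0.2015, 0.1793], E[r] = -0.1143, γ^t·E[r] = -0.083320, running G = -1.035247
t=4: π = [0.1728, 0.2467, 0.2000, 0.2012, 0.1793], E[r] = -0.1130, γ^t·E[r] = -0.074126, running G = -1.109373
t=5: π = [0.1728, 0.2467, 0.2000, 0.2012, 0.1793], E[r] = -0.1132, γ^t·E[r] = -0.066819, running G = -1.176193
t=6: π = [0.1728, 0.2467, 0.2000, 0.2012, 0.1793], E[r] = -0.1131, γ^t·E[r] = -0.060111, running G = -1.236304

G = -1.2363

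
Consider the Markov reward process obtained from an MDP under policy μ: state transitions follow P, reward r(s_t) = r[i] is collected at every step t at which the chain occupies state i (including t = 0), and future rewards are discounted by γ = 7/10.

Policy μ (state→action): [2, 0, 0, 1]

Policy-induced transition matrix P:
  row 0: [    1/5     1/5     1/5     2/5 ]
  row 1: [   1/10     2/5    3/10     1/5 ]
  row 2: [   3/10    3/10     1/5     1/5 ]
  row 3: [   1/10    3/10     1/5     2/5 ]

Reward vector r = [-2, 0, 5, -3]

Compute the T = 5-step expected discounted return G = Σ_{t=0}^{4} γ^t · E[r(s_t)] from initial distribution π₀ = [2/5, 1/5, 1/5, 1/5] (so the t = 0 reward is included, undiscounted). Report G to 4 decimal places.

t=0: π = [0.4000, 0.2000, 0.2000, 0.2000], E[r] = -0.4000, γ^t·E[r] = -0.400000, running G = -0.400000
t=1: π = [0.1800, 0.2800, 0.2200, 0.3200], E[r] = -0.2200, γ^t·E[r] = -0.154000, running G = -0.554000
t=2: π = [0.1620, 0.3100, 0.2280, 0.3000], E[r] = -0.0840, γ^t·E[r] = -0.041160, running G = -0.595160
t=3: π = [0.1618, 0.3148, 0.2310, 0.2924], E[r] = -0.0458, γ^t·E[r] = -0.015709, running G = -0.610869
t=4: π = [0.1624, 0.3153, 0.2315, 0.2908], E[r] = -0.0399, γ^t·E[r] = -0.009575, running G = -0.620445

G = -0.6204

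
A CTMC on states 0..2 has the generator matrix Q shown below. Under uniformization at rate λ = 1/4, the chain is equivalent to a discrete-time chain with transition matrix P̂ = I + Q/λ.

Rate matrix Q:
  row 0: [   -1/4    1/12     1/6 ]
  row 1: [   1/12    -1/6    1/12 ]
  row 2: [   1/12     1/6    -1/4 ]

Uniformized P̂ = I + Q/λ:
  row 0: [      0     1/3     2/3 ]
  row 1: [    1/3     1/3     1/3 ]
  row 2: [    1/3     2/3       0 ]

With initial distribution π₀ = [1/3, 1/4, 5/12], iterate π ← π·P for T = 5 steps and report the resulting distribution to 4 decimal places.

π = [0.2497, 0.4366, 0.3138]

t=0: π = [0.3333, 0.2500, 0.4167]
t=1: π = [0.2222, 0.4722, 0.3056]
t=2: π = [0.2593, 0.4352, 0.3056]
t=3: π = [0.2469, 0.4352, 0.3179]
t=4: π = [0.2510, 0.4393, 0.3097]
t=5: π = [0.2497, 0.4366, 0.3138]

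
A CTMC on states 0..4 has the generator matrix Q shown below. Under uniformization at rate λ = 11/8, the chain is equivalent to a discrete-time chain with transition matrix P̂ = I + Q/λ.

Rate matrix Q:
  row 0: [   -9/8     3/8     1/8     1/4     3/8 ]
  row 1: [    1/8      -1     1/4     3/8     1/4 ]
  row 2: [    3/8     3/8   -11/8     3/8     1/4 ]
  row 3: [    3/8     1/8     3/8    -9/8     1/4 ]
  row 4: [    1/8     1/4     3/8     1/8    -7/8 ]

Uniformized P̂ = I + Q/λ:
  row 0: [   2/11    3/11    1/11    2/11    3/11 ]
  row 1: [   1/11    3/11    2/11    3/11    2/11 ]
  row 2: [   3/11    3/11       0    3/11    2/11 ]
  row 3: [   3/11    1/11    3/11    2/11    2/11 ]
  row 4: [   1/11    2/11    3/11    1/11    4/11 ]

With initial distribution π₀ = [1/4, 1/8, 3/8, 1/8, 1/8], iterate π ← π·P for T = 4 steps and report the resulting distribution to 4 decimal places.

t=0: π = [0.2500, 0.1250, 0.3750, 0.1250, 0.1250]
t=1: π = [0.2045, 0.2386, 0.1136, 0.2159, 0.2273]
t=2: π = [0.1694, 0.2128, 0.1829, 0.1932, 0.2417]
t=3: π = [0.1747, 0.2156, 0.1727, 0.1958, 0.2412]
t=4: π = [0.1738, 0.2152, 0.1743, 0.1952, 0.2415]

π = [0.1738, 0.2152, 0.1743, 0.1952, 0.2415]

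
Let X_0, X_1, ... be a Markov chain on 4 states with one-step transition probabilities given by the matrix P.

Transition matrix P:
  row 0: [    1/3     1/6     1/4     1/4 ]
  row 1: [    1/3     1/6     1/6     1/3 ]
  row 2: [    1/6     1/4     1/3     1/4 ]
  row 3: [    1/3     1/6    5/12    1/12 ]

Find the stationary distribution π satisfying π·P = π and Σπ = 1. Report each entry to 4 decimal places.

π = [0.2839, 0.1914, 0.2968, 0.2280]

Balance equations π_j = Σ_i π_i·P[i][j]:
  π_0 = 1/3·π_0 + 1/3·π_1 + 1/6·π_2 + 1/3·π_3
  π_1 = 1/6·π_0 + 1/6·π_1 + 1/4·π_2 + 1/6·π_3
  π_2 = 1/4·π_0 + 1/6·π_1 + 1/3·π_2 + 5/12·π_3
  normalize: π_0 + π_1 + π_2 + π_3 = 1
Solving the linear system gives exactly π = [44/155, 89/465, 46/155, 106/465].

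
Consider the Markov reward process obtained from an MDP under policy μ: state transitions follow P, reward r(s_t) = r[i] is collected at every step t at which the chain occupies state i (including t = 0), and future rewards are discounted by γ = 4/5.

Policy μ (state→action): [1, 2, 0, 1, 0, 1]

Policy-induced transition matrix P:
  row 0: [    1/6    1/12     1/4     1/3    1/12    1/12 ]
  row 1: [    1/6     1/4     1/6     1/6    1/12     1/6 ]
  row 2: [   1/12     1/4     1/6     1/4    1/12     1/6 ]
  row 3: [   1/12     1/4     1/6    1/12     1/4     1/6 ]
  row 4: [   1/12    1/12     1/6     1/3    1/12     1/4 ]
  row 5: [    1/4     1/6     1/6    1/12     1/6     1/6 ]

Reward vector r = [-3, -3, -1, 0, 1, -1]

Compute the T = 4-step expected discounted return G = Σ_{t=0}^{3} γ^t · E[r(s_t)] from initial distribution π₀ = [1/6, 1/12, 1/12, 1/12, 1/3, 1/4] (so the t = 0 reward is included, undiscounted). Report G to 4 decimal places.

G = -3.0231

t=0: π = [0.1667, 0.0833, 0.0833, 0.0833, 0.3333, 0.2500], E[r] = -0.7500, γ^t·E[r] = -0.750000, running G = -0.750000
t=1: π = [0.1458, 0.1458, 0.1806, 0.2292, 0.1181, 0.1806], E[r] = -1.1181, γ^t·E[r] = -0.894444, running G = -1.644444
t=2: π = [0.1377, 0.1910, 0.1788, 0.1916, 0.1366, 0.1644], E[r] = -1.1927, γ^t·E[r] = -0.763333, running G = -2.407778
t=3: π = [0.1381, 0.1906, 0.1781, 0.1976, 0.1290, 0.1666], E[r] = -1.2019, γ^t·E[r] = -0.615358, running G = -3.023136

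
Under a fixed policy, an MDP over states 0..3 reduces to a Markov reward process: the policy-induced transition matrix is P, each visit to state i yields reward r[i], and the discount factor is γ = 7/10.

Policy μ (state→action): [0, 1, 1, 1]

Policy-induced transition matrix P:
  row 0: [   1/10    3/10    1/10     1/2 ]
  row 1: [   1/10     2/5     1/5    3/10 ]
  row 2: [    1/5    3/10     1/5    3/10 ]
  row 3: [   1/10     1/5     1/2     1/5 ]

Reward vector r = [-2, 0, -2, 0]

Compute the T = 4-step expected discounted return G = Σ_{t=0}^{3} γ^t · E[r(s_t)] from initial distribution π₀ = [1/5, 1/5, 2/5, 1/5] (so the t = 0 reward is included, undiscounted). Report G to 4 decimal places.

G = -2.4074

t=0: π = [0.2000, 0.2000, 0.4000, 0.2000], E[r] = -1.2000, γ^t·E[r] = -1.200000, running G = -1.200000
t=1: π = [0.1400, 0.3000, 0.2400, 0.3200], E[r] = -0.7600, γ^t·E[r] = -0.532000, running G = -1.732000
t=2: π = [0.1240, 0.2980, 0.2820, 0.2960], E[r] = -0.8120, γ^t·E[r] = -0.397880, running G = -2.129880
t=3: π = [0.1282, 0.3002, 0.2764, 0.2952], E[r] = -0.8092, γ^t·E[r] = -0.277556, running G = -2.407436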